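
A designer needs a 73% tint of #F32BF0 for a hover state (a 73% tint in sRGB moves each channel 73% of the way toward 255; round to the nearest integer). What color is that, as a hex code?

#FCC6FB

#F32BF0 is rgb(243, 43, 240).
Lerp each channel 73% toward 255:
  R: 243 + 0.73×(255−243) = 243 + 8.76 = 251.76 → 252
  G: 43 + 154.76 = 197.76 → 198
  B: 240 + 0.73×(255−240) = 240 + 10.95 = 250.95 → 251
rgb(252, 198, 251) = #FCC6FB.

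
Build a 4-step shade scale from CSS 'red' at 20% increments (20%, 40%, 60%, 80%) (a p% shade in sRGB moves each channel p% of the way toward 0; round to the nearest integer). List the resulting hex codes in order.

CSS red is rgb(255, 0, 0).
20%: (255 − 51 = 204→204, 0→0, 0→0) → #CC0000
40%: (255 − 102 = 153→153, 0→0, 0→0) → #990000
60%: (255 − 153 = 102→102, 0→0, 0→0) → #660000
80%: (255 − 204 = 51→51, 0→0, 0→0) → #330000

#CC0000, #990000, #660000, #330000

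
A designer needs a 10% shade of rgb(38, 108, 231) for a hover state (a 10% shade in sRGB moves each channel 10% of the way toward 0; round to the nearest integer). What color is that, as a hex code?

#2261D0

Lerp each channel 10% toward 0:
  R: 38 − 3.8 = 34.2 → 34
  G: 108 + 0.1×(0−108) = 108 − 10.8 = 97.2 → 97
  B: 231 − 23.1 = 207.9 → 208
rgb(34, 97, 208) = #2261D0.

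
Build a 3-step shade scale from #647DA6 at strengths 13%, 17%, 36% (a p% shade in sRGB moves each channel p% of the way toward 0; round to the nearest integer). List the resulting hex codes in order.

#647DA6 is rgb(100, 125, 166).
13%: (100 − 13 = 87→87, 125 − 16.25 = 108.75→109, 166 − 21.58 = 144.42→144) → #576D90
17%: (100 − 17 = 83→83, 125 − 21.25 = 103.75→104, 166 − 28.22 = 137.78→138) → #53688A
36%: (100 − 36 = 64→64, 125 − 45 = 80→80, 166 − 59.76 = 106.24→106) → #40506A

#576D90, #53688A, #40506A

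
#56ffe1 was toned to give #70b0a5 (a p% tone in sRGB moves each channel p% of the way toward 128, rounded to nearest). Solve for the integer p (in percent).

#56ffe1 is rgb(86, 255, 225); #70b0a5 is rgb(112, 176, 165).
On the G channel (widest range): 176 ≈ 255 + (p/100)(128 − 255), so p ≈ 100×(176 − 255)/(128 − 255) = -7900/-127 = 62.20.
p = 62 reproduces all three channels after rounding.

62%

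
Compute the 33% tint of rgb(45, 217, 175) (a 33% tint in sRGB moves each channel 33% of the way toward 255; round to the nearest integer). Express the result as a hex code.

#72E6C9

Per channel, c → c + 0.33(255 − c):
  R: 45 + 0.33×(255−45) = 45 + 69.3 = 114.3 → 114
  G: 217 + 0.33×(255−217) = 217 + 12.54 = 229.54 → 230
  B: 175 + 0.33×(255−175) = 175 + 26.4 = 201.4 → 201
rgb(114, 230, 201) = #72E6C9.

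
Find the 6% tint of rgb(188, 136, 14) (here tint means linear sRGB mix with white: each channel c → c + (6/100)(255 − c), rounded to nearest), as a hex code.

A 6% tint moves each channel 6% toward 255:
  R: 188 + 0.06×(255−188) = 188 + 4.02 = 192.02 → 192
  G: 136 + 0.06×(255−136) = 136 + 7.14 = 143.14 → 143
  B: 14 + 14.46 = 28.46 → 28
rgb(192, 143, 28) = #c08f1c.

#c08f1c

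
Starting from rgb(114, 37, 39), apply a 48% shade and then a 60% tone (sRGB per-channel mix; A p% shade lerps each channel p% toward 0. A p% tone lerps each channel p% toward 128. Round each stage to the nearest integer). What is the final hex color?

#645455

Per channel, c → c + 0.48(0 − c):
  R: 114 + 0.48×(0−114) = 114 − 54.72 = 59.28 → 59
  G: 37 + 0.48×(0−37) = 37 − 17.76 = 19.24 → 19
  B: 39 + 0.48×(0−39) = 39 − 18.72 = 20.28 → 20
After the shade: rgb(59, 19, 20) = #3b1314.
Lerp each channel 60% toward 128:
  R: 59 + 0.6×(128−59) = 59 + 41.4 = 100.4 → 100
  G: 19 + 0.6×(128−19) = 19 + 65.4 = 84.4 → 84
  B: 20 + 64.8 = 84.8 → 85
rgb(100, 84, 85) = #645455.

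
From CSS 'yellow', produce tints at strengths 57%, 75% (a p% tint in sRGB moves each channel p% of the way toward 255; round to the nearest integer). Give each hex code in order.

#FFFF91, #FFFFBF

CSS yellow is rgb(255, 255, 0).
57%: (255→255, 255→255, 0 + 145.35 = 145.35→145) → #FFFF91
75%: (255→255, 255→255, 0 + 191.25 = 191.25→191) → #FFFFBF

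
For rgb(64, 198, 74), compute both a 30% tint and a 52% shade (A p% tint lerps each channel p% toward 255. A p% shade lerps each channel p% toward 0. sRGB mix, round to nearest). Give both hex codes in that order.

#79D780, #1F5F24

30% tint:
  R: 64 + 57.3 = 121.3 → 121
  G: 198 + 0.3×(255−198) = 198 + 17.1 = 215.1 → 215
  B: 74 + 54.3 = 128.3 → 128
  → #79D780
52% shade:
  R: 64 − 33.28 = 30.72 → 31
  G: 198 + 0.52×(0−198) = 198 − 102.96 = 95.04 → 95
  B: 74 + 0.52×(0−74) = 74 − 38.48 = 35.52 → 36
  → #1F5F24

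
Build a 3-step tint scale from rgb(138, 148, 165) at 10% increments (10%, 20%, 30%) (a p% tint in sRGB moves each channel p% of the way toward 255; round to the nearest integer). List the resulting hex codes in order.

10%: (138 + 11.7 = 149.7→150, 148 + 10.7 = 158.7→159, 165 + 9 = 174→174) → #969FAE
20%: (138 + 23.4 = 161.4→161, 148 + 21.4 = 169.4→169, 165 + 18 = 183→183) → #A1A9B7
30%: (138 + 35.1 = 173.1→173, 148 + 32.1 = 180.1→180, 165 + 27 = 192→192) → #ADB4C0

#969FAE, #A1A9B7, #ADB4C0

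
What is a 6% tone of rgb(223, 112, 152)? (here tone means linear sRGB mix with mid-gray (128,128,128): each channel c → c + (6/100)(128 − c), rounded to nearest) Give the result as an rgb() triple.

A 6% tone moves each channel 6% toward 128:
  R: 223 − 5.7 = 217.3 → 217
  G: 112 + 0.06×(128−112) = 112 + 0.96 = 112.96 → 113
  B: 152 − 1.44 = 150.56 → 151

rgb(217, 113, 151)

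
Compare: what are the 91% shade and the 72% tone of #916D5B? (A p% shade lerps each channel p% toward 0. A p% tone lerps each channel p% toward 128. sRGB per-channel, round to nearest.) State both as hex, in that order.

#916D5B is rgb(145, 109, 91).
91% shade:
  R: 145 + 0.91×(0−145) = 145 − 131.95 = 13.05 → 13
  G: 109 + 0.91×(0−109) = 109 − 99.19 = 9.81 → 10
  B: 91 + 0.91×(0−91) = 91 − 82.81 = 8.19 → 8
  → #0D0A08
72% tone:
  R: 145 + 0.72×(128−145) = 145 − 12.24 = 132.76 → 133
  G: 109 + 13.68 = 122.68 → 123
  B: 91 + 26.64 = 117.64 → 118
  → #857B76

#0D0A08, #857B76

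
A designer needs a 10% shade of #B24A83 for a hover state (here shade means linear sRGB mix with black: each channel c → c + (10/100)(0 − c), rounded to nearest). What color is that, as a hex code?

#A04376

#B24A83 is rgb(178, 74, 131).
Per channel, c → c + 0.1(0 − c):
  R: 178 + 0.1×(0−178) = 178 − 17.8 = 160.2 → 160
  G: 74 + 0.1×(0−74) = 74 − 7.4 = 66.6 → 67
  B: 131 − 13.1 = 117.9 → 118
rgb(160, 67, 118) = #A04376.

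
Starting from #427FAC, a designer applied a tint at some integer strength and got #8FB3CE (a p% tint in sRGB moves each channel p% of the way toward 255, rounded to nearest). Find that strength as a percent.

41%

#427FAC is rgb(66, 127, 172); #8FB3CE is rgb(143, 179, 206).
On the R channel (widest range): 143 ≈ 66 + (p/100)(255 − 66), so p ≈ 100×(143 − 66)/(255 − 66) = 7700/189 = 40.74.
p = 41 reproduces all three channels after rounding.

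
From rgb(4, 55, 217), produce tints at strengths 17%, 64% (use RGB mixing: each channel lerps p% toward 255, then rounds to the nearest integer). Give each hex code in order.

#2f59df, #a5b7f1

17%: (4 + 42.67 = 46.67→47, 55 + 34 = 89→89, 217 + 6.46 = 223.46→223) → #2f59df
64%: (4 + 160.64 = 164.64→165, 55 + 128 = 183→183, 217 + 24.32 = 241.32→241) → #a5b7f1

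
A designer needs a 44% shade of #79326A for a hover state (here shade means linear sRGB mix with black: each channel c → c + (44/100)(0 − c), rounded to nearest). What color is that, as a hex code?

#79326A is rgb(121, 50, 106).
A 44% shade moves each channel 44% toward 0:
  R: 121 − 53.24 = 67.76 → 68
  G: 50 + 0.44×(0−50) = 50 − 22 = 28 → 28
  B: 106 + 0.44×(0−106) = 106 − 46.64 = 59.36 → 59
rgb(68, 28, 59) = #441C3B.

#441C3B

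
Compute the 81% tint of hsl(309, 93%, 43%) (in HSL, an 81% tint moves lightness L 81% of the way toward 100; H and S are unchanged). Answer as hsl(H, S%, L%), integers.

hsl(309, 93%, 89%)

L moves 81% from 43 toward 100: 43 + 46.17 = 89.17 → 89.
H and S are unchanged.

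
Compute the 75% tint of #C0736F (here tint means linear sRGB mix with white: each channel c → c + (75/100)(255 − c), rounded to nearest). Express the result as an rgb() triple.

rgb(239, 220, 219)

#C0736F is rgb(192, 115, 111).
Per channel, c → c + 0.75(255 − c):
  R: 192 + 47.25 = 239.25 → 239
  G: 115 + 0.75×(255−115) = 115 + 105 = 220 → 220
  B: 111 + 108 = 219 → 219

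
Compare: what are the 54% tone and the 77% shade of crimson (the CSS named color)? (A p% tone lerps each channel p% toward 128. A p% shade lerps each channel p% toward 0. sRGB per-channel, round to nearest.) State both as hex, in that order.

#aa4e61, #33050e

CSS crimson is rgb(220, 20, 60).
54% tone:
  R: 220 − 49.68 = 170.32 → 170
  G: 20 + 58.32 = 78.32 → 78
  B: 60 + 0.54×(128−60) = 60 + 36.72 = 96.72 → 97
  → #aa4e61
77% shade:
  R: 220 + 0.77×(0−220) = 220 − 169.4 = 50.6 → 51
  G: 20 + 0.77×(0−20) = 20 − 15.4 = 4.6 → 5
  B: 60 + 0.77×(0−60) = 60 − 46.2 = 13.8 → 14
  → #33050e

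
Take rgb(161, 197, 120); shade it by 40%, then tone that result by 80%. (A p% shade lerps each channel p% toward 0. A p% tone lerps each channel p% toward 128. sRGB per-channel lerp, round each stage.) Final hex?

Lerp each channel 40% toward 0:
  R: 161 + 0.4×(0−161) = 161 − 64.4 = 96.6 → 97
  G: 197 − 78.8 = 118.2 → 118
  B: 120 − 48 = 72 → 72
After the shade: rgb(97, 118, 72) = #617648.
Lerp each channel 80% toward 128:
  R: 97 + 0.8×(128−97) = 97 + 24.8 = 121.8 → 122
  G: 118 + 0.8×(128−118) = 118 + 8 = 126 → 126
  B: 72 + 0.8×(128−72) = 72 + 44.8 = 116.8 → 117
rgb(122, 126, 117) = #7A7E75.

#7A7E75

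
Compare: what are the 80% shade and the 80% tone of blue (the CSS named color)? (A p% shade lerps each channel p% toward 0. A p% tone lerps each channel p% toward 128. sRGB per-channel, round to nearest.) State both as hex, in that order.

CSS blue is rgb(0, 0, 255).
80% shade:
  R: 0 + 0 = 0 → 0
  G: 0 + 0 = 0 → 0
  B: 255 − 204 = 51 → 51
  → #000033
80% tone:
  R: 0 + 0.8×(128−0) = 0 + 102.4 = 102.4 → 102
  G: 0 + 0.8×(128−0) = 0 + 102.4 = 102.4 → 102
  B: 255 − 101.6 = 153.4 → 153
  → #666699

#000033, #666699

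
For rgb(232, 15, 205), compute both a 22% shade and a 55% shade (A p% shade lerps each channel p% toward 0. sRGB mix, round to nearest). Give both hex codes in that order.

#b50ca0, #68075c

22% shade:
  R: 232 + 0.22×(0−232) = 232 − 51.04 = 180.96 → 181
  G: 15 + 0.22×(0−15) = 15 − 3.3 = 11.7 → 12
  B: 205 − 45.1 = 159.9 → 160
  → #b50ca0
55% shade:
  R: 232 + 0.55×(0−232) = 232 − 127.6 = 104.4 → 104
  G: 15 − 8.25 = 6.75 → 7
  B: 205 + 0.55×(0−205) = 205 − 112.75 = 92.25 → 92
  → #68075c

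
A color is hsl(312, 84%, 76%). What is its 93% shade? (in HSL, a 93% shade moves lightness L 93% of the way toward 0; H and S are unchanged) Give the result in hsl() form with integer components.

L moves 93% from 76 toward 0: 76 − 70.68 = 5.32 → 5.
H and S are unchanged.

hsl(312, 84%, 5%)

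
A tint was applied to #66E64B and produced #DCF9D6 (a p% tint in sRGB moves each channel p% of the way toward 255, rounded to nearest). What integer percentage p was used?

#66E64B is rgb(102, 230, 75); #DCF9D6 is rgb(220, 249, 214).
On the B channel (widest range): 214 ≈ 75 + (p/100)(255 − 75), so p ≈ 100×(214 − 75)/(255 − 75) = 13900/180 = 77.22.
p = 77 reproduces all three channels after rounding.

77%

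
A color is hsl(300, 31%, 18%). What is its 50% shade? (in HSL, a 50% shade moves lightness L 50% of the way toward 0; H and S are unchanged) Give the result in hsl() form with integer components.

hsl(300, 31%, 9%)

L moves 50% from 18 toward 0: 18 − 9 = 9 → 9.
H and S are unchanged.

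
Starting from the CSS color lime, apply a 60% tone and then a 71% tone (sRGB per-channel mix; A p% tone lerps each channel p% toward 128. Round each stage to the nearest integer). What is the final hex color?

CSS lime is rgb(0, 255, 0).
Per channel, c → c + 0.6(128 − c):
  R: 0 + 76.8 = 76.8 → 77
  G: 255 + 0.6×(128−255) = 255 − 76.2 = 178.8 → 179
  B: 0 + 0.6×(128−0) = 0 + 76.8 = 76.8 → 77
After the tone: rgb(77, 179, 77) = #4DB34D.
Per channel, c → c + 0.71(128 − c):
  R: 77 + 36.21 = 113.21 → 113
  G: 179 + 0.71×(128−179) = 179 − 36.21 = 142.79 → 143
  B: 77 + 0.71×(128−77) = 77 + 36.21 = 113.21 → 113
rgb(113, 143, 113) = #718F71.

#718F71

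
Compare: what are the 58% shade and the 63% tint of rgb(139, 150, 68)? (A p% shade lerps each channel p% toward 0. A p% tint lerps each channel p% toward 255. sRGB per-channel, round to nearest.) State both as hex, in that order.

58% shade:
  R: 139 + 0.58×(0−139) = 139 − 80.62 = 58.38 → 58
  G: 150 − 87 = 63 → 63
  B: 68 − 39.44 = 28.56 → 29
  → #3a3f1d
63% tint:
  R: 139 + 0.63×(255−139) = 139 + 73.08 = 212.08 → 212
  G: 150 + 0.63×(255−150) = 150 + 66.15 = 216.15 → 216
  B: 68 + 0.63×(255−68) = 68 + 117.81 = 185.81 → 186
  → #d4d8ba

#3a3f1d, #d4d8ba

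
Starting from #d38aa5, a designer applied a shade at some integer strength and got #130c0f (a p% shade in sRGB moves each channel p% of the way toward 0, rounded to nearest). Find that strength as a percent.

91%

#d38aa5 is rgb(211, 138, 165); #130c0f is rgb(19, 12, 15).
On the R channel (widest range): 19 ≈ 211 + (p/100)(0 − 211), so p ≈ 100×(19 − 211)/(0 − 211) = -19200/-211 = 91.00.
p = 91 reproduces all three channels after rounding.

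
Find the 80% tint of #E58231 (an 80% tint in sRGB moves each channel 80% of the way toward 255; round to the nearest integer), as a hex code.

#E58231 is rgb(229, 130, 49).
An 80% tint moves each channel 80% toward 255:
  R: 229 + 20.8 = 249.8 → 250
  G: 130 + 100 = 230 → 230
  B: 49 + 164.8 = 213.8 → 214
rgb(250, 230, 214) = #FAE6D6.

#FAE6D6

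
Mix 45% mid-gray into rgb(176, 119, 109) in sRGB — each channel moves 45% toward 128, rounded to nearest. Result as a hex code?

Lerp each channel 45% toward 128:
  R: 176 − 21.6 = 154.4 → 154
  G: 119 + 0.45×(128−119) = 119 + 4.05 = 123.05 → 123
  B: 109 + 8.55 = 117.55 → 118
rgb(154, 123, 118) = #9A7B76.

#9A7B76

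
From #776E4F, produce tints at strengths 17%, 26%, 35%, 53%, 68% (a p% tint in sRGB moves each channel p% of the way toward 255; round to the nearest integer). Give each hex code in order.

#776E4F is rgb(119, 110, 79).
17%: (119 + 23.12 = 142.12→142, 110 + 24.65 = 134.65→135, 79 + 29.92 = 108.92→109) → #8E876D
26%: (119 + 35.36 = 154.36→154, 110 + 37.7 = 147.7→148, 79 + 45.76 = 124.76→125) → #9A947D
35%: (119 + 47.6 = 166.6→167, 110 + 50.75 = 160.75→161, 79 + 61.6 = 140.6→141) → #A7A18D
53%: (119 + 72.08 = 191.08→191, 110 + 76.85 = 186.85→187, 79 + 93.28 = 172.28→172) → #BFBBAC
68%: (119 + 92.48 = 211.48→211, 110 + 98.6 = 208.6→209, 79 + 119.68 = 198.68→199) → #D3D1C7

#8E876D, #9A947D, #A7A18D, #BFBBAC, #D3D1C7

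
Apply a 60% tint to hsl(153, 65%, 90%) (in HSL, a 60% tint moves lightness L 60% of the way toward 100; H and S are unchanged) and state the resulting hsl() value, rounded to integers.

hsl(153, 65%, 96%)

L moves 60% from 90 toward 100: 90 + 6 = 96 → 96.
H and S are unchanged.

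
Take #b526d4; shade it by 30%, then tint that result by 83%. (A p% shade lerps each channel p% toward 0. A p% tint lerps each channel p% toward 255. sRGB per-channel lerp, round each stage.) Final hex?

#b526d4 is rgb(181, 38, 212).
A 30% shade moves each channel 30% toward 0:
  R: 181 − 54.3 = 126.7 → 127
  G: 38 − 11.4 = 26.6 → 27
  B: 212 + 0.3×(0−212) = 212 − 63.6 = 148.4 → 148
After the shade: rgb(127, 27, 148) = #7f1b94.
An 83% tint moves each channel 83% toward 255:
  R: 127 + 0.83×(255−127) = 127 + 106.24 = 233.24 → 233
  G: 27 + 0.83×(255−27) = 27 + 189.24 = 216.24 → 216
  B: 148 + 88.81 = 236.81 → 237
rgb(233, 216, 237) = #e9d8ed.

#e9d8ed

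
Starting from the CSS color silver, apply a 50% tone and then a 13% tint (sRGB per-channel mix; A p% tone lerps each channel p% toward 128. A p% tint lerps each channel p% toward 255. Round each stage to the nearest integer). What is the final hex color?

#acacac

CSS silver is rgb(192, 192, 192).
Per channel, c → c + 0.5(128 − c):
  R: 192 − 32 = 160 → 160
  G: 192 − 32 = 160 → 160
  B: 192 + 0.5×(128−192) = 192 − 32 = 160 → 160
After the tone: rgb(160, 160, 160) = #a0a0a0.
A 13% tint moves each channel 13% toward 255:
  R: 160 + 0.13×(255−160) = 160 + 12.35 = 172.35 → 172
  G: 160 + 0.13×(255−160) = 160 + 12.35 = 172.35 → 172
  B: 160 + 0.13×(255−160) = 160 + 12.35 = 172.35 → 172
rgb(172, 172, 172) = #acacac.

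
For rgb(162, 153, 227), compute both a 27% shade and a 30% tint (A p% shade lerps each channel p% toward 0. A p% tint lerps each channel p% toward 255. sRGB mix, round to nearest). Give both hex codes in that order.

27% shade:
  R: 162 + 0.27×(0−162) = 162 − 43.74 = 118.26 → 118
  G: 153 + 0.27×(0−153) = 153 − 41.31 = 111.69 → 112
  B: 227 + 0.27×(0−227) = 227 − 61.29 = 165.71 → 166
  → #7670A6
30% tint:
  R: 162 + 0.3×(255−162) = 162 + 27.9 = 189.9 → 190
  G: 153 + 0.3×(255−153) = 153 + 30.6 = 183.6 → 184
  B: 227 + 0.3×(255−227) = 227 + 8.4 = 235.4 → 235
  → #BEB8EB

#7670A6, #BEB8EB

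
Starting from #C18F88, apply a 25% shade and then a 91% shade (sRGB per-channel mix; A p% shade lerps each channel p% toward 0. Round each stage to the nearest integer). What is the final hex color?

#0D0A09

#C18F88 is rgb(193, 143, 136).
Per channel, c → c + 0.25(0 − c):
  R: 193 + 0.25×(0−193) = 193 − 48.25 = 144.75 → 145
  G: 143 + 0.25×(0−143) = 143 − 35.75 = 107.25 → 107
  B: 136 + 0.25×(0−136) = 136 − 34 = 102 → 102
After the shade: rgb(145, 107, 102) = #916B66.
Per channel, c → c + 0.91(0 − c):
  R: 145 + 0.91×(0−145) = 145 − 131.95 = 13.05 → 13
  G: 107 + 0.91×(0−107) = 107 − 97.37 = 9.63 → 10
  B: 102 + 0.91×(0−102) = 102 − 92.82 = 9.18 → 9
rgb(13, 10, 9) = #0D0A09.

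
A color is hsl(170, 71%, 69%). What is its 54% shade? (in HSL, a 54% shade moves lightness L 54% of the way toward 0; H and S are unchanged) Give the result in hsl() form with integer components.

L moves 54% from 69 toward 0: 69 − 37.26 = 31.74 → 32.
H and S are unchanged.

hsl(170, 71%, 32%)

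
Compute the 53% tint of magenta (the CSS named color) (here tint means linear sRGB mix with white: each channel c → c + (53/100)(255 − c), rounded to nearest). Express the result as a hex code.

#ff87ff

CSS magenta is rgb(255, 0, 255).
Lerp each channel 53% toward 255:
  R: 255 + 0.53×(255−255) = 255 + 0 = 255 → 255
  G: 0 + 0.53×(255−0) = 0 + 135.15 = 135.15 → 135
  B: 255 + 0.53×(255−255) = 255 + 0 = 255 → 255
rgb(255, 135, 255) = #ff87ff.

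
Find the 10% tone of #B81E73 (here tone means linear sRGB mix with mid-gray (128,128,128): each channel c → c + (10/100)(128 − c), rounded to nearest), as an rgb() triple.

rgb(178, 40, 116)

#B81E73 is rgb(184, 30, 115).
Per channel, c → c + 0.1(128 − c):
  R: 184 − 5.6 = 178.4 → 178
  G: 30 + 0.1×(128−30) = 30 + 9.8 = 39.8 → 40
  B: 115 + 0.1×(128−115) = 115 + 1.3 = 116.3 → 116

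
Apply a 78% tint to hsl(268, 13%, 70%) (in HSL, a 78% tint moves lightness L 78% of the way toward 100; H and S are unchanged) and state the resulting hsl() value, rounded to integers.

hsl(268, 13%, 93%)

L moves 78% from 70 toward 100: 70 + 23.4 = 93.4 → 93.
H and S are unchanged.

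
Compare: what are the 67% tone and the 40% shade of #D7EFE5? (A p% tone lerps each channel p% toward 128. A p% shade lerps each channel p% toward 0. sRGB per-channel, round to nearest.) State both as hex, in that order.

#9DA5A1, #818F89

#D7EFE5 is rgb(215, 239, 229).
67% tone:
  R: 215 + 0.67×(128−215) = 215 − 58.29 = 156.71 → 157
  G: 239 − 74.37 = 164.63 → 165
  B: 229 − 67.67 = 161.33 → 161
  → #9DA5A1
40% shade:
  R: 215 − 86 = 129 → 129
  G: 239 + 0.4×(0−239) = 239 − 95.6 = 143.4 → 143
  B: 229 − 91.6 = 137.4 → 137
  → #818F89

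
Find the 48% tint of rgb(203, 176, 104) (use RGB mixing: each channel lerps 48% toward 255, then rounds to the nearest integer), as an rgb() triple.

A 48% tint moves each channel 48% toward 255:
  R: 203 + 0.48×(255−203) = 203 + 24.96 = 227.96 → 228
  G: 176 + 37.92 = 213.92 → 214
  B: 104 + 72.48 = 176.48 → 176

rgb(228, 214, 176)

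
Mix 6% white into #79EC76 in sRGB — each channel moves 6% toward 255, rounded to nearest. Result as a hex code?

#81ED7E

#79EC76 is rgb(121, 236, 118).
Per channel, c → c + 0.06(255 − c):
  R: 121 + 0.06×(255−121) = 121 + 8.04 = 129.04 → 129
  G: 236 + 0.06×(255−236) = 236 + 1.14 = 237.14 → 237
  B: 118 + 0.06×(255−118) = 118 + 8.22 = 126.22 → 126
rgb(129, 237, 126) = #81ED7E.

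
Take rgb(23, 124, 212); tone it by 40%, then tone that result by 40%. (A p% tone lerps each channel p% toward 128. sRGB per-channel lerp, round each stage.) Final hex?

Lerp each channel 40% toward 128:
  R: 23 + 42 = 65 → 65
  G: 124 + 1.6 = 125.6 → 126
  B: 212 + 0.4×(128−212) = 212 − 33.6 = 178.4 → 178
After the tone: rgb(65, 126, 178) = #417EB2.
Per channel, c → c + 0.4(128 − c):
  R: 65 + 0.4×(128−65) = 65 + 25.2 = 90.2 → 90
  G: 126 + 0.4×(128−126) = 126 + 0.8 = 126.8 → 127
  B: 178 + 0.4×(128−178) = 178 − 20 = 158 → 158
rgb(90, 127, 158) = #5A7F9E.

#5A7F9E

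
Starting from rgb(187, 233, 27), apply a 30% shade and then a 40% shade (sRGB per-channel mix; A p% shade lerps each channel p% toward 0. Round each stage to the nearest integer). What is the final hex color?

#4f620b

Lerp each channel 30% toward 0:
  R: 187 + 0.3×(0−187) = 187 − 56.1 = 130.9 → 131
  G: 233 + 0.3×(0−233) = 233 − 69.9 = 163.1 → 163
  B: 27 + 0.3×(0−27) = 27 − 8.1 = 18.9 → 19
After the shade: rgb(131, 163, 19) = #83a313.
Per channel, c → c + 0.4(0 − c):
  R: 131 + 0.4×(0−131) = 131 − 52.4 = 78.6 → 79
  G: 163 + 0.4×(0−163) = 163 − 65.2 = 97.8 → 98
  B: 19 + 0.4×(0−19) = 19 − 7.6 = 11.4 → 11
rgb(79, 98, 11) = #4f620b.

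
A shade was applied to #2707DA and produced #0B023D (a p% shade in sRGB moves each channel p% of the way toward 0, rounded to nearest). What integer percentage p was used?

72%

#2707DA is rgb(39, 7, 218); #0B023D is rgb(11, 2, 61).
On the B channel (widest range): 61 ≈ 218 + (p/100)(0 − 218), so p ≈ 100×(61 − 218)/(0 − 218) = -15700/-218 = 72.02.
p = 72 reproduces all three channels after rounding.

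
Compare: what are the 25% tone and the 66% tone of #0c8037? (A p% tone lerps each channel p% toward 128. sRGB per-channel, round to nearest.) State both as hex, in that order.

#0c8037 is rgb(12, 128, 55).
25% tone:
  R: 12 + 0.25×(128−12) = 12 + 29 = 41 → 41
  G: 128 + 0 = 128 → 128
  B: 55 + 0.25×(128−55) = 55 + 18.25 = 73.25 → 73
  → #298049
66% tone:
  R: 12 + 0.66×(128−12) = 12 + 76.56 = 88.56 → 89
  G: 128 + 0.66×(128−128) = 128 + 0 = 128 → 128
  B: 55 + 48.18 = 103.18 → 103
  → #598067

#298049, #598067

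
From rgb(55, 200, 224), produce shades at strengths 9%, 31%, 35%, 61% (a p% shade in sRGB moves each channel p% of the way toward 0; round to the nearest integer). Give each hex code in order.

#32B6CC, #268A9B, #248292, #154E57

9%: (55 − 4.95 = 50.05→50, 200 − 18 = 182→182, 224 − 20.16 = 203.84→204) → #32B6CC
31%: (55 − 17.05 = 37.95→38, 200 − 62 = 138→138, 224 − 69.44 = 154.56→155) → #268A9B
35%: (55 − 19.25 = 35.75→36, 200 − 70 = 130→130, 224 − 78.4 = 145.6→146) → #248292
61%: (55 − 33.55 = 21.45→21, 200 − 122 = 78→78, 224 − 136.64 = 87.36→87) → #154E57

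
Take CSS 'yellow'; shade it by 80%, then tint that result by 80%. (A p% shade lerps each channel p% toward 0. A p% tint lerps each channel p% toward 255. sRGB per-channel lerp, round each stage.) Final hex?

#D6D6CC

CSS yellow is rgb(255, 255, 0).
An 80% shade moves each channel 80% toward 0:
  R: 255 + 0.8×(0−255) = 255 − 204 = 51 → 51
  G: 255 − 204 = 51 → 51
  B: 0 + 0 = 0 → 0
After the shade: rgb(51, 51, 0) = #333300.
An 80% tint moves each channel 80% toward 255:
  R: 51 + 0.8×(255−51) = 51 + 163.2 = 214.2 → 214
  G: 51 + 0.8×(255−51) = 51 + 163.2 = 214.2 → 214
  B: 0 + 0.8×(255−0) = 0 + 204 = 204 → 204
rgb(214, 214, 204) = #D6D6CC.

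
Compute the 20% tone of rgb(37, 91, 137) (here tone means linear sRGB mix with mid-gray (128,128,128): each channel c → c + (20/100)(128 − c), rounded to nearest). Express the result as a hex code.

Lerp each channel 20% toward 128:
  R: 37 + 0.2×(128−37) = 37 + 18.2 = 55.2 → 55
  G: 91 + 0.2×(128−91) = 91 + 7.4 = 98.4 → 98
  B: 137 − 1.8 = 135.2 → 135
rgb(55, 98, 135) = #376287.

#376287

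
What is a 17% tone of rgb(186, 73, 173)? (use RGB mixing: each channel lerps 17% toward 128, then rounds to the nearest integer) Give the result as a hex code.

Lerp each channel 17% toward 128:
  R: 186 + 0.17×(128−186) = 186 − 9.86 = 176.14 → 176
  G: 73 + 9.35 = 82.35 → 82
  B: 173 + 0.17×(128−173) = 173 − 7.65 = 165.35 → 165
rgb(176, 82, 165) = #B052A5.

#B052A5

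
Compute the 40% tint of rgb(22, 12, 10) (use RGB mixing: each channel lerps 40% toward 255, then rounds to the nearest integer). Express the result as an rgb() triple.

A 40% tint moves each channel 40% toward 255:
  R: 22 + 0.4×(255−22) = 22 + 93.2 = 115.2 → 115
  G: 12 + 0.4×(255−12) = 12 + 97.2 = 109.2 → 109
  B: 10 + 0.4×(255−10) = 10 + 98 = 108 → 108

rgb(115, 109, 108)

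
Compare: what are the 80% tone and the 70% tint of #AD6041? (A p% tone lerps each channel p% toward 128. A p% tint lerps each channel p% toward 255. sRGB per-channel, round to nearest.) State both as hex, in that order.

#AD6041 is rgb(173, 96, 65).
80% tone:
  R: 173 + 0.8×(128−173) = 173 − 36 = 137 → 137
  G: 96 + 25.6 = 121.6 → 122
  B: 65 + 50.4 = 115.4 → 115
  → #897A73
70% tint:
  R: 173 + 57.4 = 230.4 → 230
  G: 96 + 0.7×(255−96) = 96 + 111.3 = 207.3 → 207
  B: 65 + 0.7×(255−65) = 65 + 133 = 198 → 198
  → #E6CFC6

#897A73, #E6CFC6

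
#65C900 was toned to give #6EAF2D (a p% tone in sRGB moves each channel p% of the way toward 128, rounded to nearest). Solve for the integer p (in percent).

35%

#65C900 is rgb(101, 201, 0); #6EAF2D is rgb(110, 175, 45).
On the B channel (widest range): 45 ≈ 0 + (p/100)(128 − 0), so p ≈ 100×(45 − 0)/(128 − 0) = 4500/128 = 35.16.
p = 35 reproduces all three channels after rounding.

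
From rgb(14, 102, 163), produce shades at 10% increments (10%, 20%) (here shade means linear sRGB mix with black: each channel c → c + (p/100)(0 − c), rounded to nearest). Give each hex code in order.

#0D5C93, #0B5282

10%: (14 − 1.4 = 12.6→13, 102 − 10.2 = 91.8→92, 163 − 16.3 = 146.7→147) → #0D5C93
20%: (14 − 2.8 = 11.2→11, 102 − 20.4 = 81.6→82, 163 − 32.6 = 130.4→130) → #0B5282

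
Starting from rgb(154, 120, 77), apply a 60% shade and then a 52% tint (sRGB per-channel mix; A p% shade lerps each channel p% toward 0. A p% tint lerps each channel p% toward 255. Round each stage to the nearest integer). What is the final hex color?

#A29C93

A 60% shade moves each channel 60% toward 0:
  R: 154 + 0.6×(0−154) = 154 − 92.4 = 61.6 → 62
  G: 120 + 0.6×(0−120) = 120 − 72 = 48 → 48
  B: 77 + 0.6×(0−77) = 77 − 46.2 = 30.8 → 31
After the shade: rgb(62, 48, 31) = #3E301F.
A 52% tint moves each channel 52% toward 255:
  R: 62 + 100.36 = 162.36 → 162
  G: 48 + 0.52×(255−48) = 48 + 107.64 = 155.64 → 156
  B: 31 + 0.52×(255−31) = 31 + 116.48 = 147.48 → 147
rgb(162, 156, 147) = #A29C93.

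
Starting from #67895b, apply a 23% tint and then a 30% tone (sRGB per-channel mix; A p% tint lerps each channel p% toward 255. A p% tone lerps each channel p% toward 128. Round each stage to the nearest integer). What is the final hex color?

#879981

#67895b is rgb(103, 137, 91).
Per channel, c → c + 0.23(255 − c):
  R: 103 + 0.23×(255−103) = 103 + 34.96 = 137.96 → 138
  G: 137 + 0.23×(255−137) = 137 + 27.14 = 164.14 → 164
  B: 91 + 0.23×(255−91) = 91 + 37.72 = 128.72 → 129
After the tint: rgb(138, 164, 129) = #8aa481.
Per channel, c → c + 0.3(128 − c):
  R: 138 + 0.3×(128−138) = 138 − 3 = 135 → 135
  G: 164 − 10.8 = 153.2 → 153
  B: 129 − 0.3 = 128.7 → 129
rgb(135, 153, 129) = #879981.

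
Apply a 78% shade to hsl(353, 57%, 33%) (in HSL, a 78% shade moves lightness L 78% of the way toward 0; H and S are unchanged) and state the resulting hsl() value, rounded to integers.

L moves 78% from 33 toward 0: 33 − 25.74 = 7.26 → 7.
H and S are unchanged.

hsl(353, 57%, 7%)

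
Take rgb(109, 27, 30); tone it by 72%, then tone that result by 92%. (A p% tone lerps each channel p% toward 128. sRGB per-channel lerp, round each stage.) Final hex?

Per channel, c → c + 0.72(128 − c):
  R: 109 + 13.68 = 122.68 → 123
  G: 27 + 0.72×(128−27) = 27 + 72.72 = 99.72 → 100
  B: 30 + 0.72×(128−30) = 30 + 70.56 = 100.56 → 101
After the tone: rgb(123, 100, 101) = #7B6465.
Per channel, c → c + 0.92(128 − c):
  R: 123 + 4.6 = 127.6 → 128
  G: 100 + 0.92×(128−100) = 100 + 25.76 = 125.76 → 126
  B: 101 + 0.92×(128−101) = 101 + 24.84 = 125.84 → 126
rgb(128, 126, 126) = #807E7E.

#807E7E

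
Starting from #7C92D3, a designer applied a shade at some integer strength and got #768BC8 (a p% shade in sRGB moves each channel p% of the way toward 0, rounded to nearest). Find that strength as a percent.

#7C92D3 is rgb(124, 146, 211); #768BC8 is rgb(118, 139, 200).
On the B channel (widest range): 200 ≈ 211 + (p/100)(0 − 211), so p ≈ 100×(200 − 211)/(0 − 211) = -1100/-211 = 5.21.
p = 5 reproduces all three channels after rounding.

5%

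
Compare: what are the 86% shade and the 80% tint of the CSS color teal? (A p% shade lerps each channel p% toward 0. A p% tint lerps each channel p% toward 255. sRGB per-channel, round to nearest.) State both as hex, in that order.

CSS teal is rgb(0, 128, 128).
86% shade:
  R: 0 + 0.86×(0−0) = 0 + 0 = 0 → 0
  G: 128 + 0.86×(0−128) = 128 − 110.08 = 17.92 → 18
  B: 128 + 0.86×(0−128) = 128 − 110.08 = 17.92 → 18
  → #001212
80% tint:
  R: 0 + 0.8×(255−0) = 0 + 204 = 204 → 204
  G: 128 + 0.8×(255−128) = 128 + 101.6 = 229.6 → 230
  B: 128 + 101.6 = 229.6 → 230
  → #cce6e6

#001212, #cce6e6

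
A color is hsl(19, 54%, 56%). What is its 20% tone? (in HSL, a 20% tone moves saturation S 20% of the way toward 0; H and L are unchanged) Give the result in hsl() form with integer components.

S moves 20% from 54 toward 0: 54 − 10.8 = 43.2 → 43.
H and L are unchanged.

hsl(19, 43%, 56%)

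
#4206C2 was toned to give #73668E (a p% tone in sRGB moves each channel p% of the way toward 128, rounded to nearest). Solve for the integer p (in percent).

79%

#4206C2 is rgb(66, 6, 194); #73668E is rgb(115, 102, 142).
On the G channel (widest range): 102 ≈ 6 + (p/100)(128 − 6), so p ≈ 100×(102 − 6)/(128 − 6) = 9600/122 = 78.69.
p = 79 reproduces all three channels after rounding.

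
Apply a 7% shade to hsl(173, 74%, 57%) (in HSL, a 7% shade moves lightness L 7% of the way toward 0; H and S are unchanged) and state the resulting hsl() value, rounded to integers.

L moves 7% from 57 toward 0: 57 − 3.99 = 53.01 → 53.
H and S are unchanged.

hsl(173, 74%, 53%)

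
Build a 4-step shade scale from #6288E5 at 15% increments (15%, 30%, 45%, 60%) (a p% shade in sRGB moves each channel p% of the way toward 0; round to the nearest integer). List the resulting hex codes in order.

#5374C3, #455FA0, #364B7E, #27365C

#6288E5 is rgb(98, 136, 229).
15%: (98 − 14.7 = 83.3→83, 136 − 20.4 = 115.6→116, 229 − 34.35 = 194.65→195) → #5374C3
30%: (98 − 29.4 = 68.6→69, 136 − 40.8 = 95.2→95, 229 − 68.7 = 160.3→160) → #455FA0
45%: (98 − 44.1 = 53.9→54, 136 − 61.2 = 74.8→75, 229 − 103.05 = 125.95→126) → #364B7E
60%: (98 − 58.8 = 39.2→39, 136 − 81.6 = 54.4→54, 229 − 137.4 = 91.6→92) → #27365C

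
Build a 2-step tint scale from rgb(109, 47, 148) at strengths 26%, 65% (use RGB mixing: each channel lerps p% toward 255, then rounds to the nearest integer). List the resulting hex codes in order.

26%: (109 + 37.96 = 146.96→147, 47 + 54.08 = 101.08→101, 148 + 27.82 = 175.82→176) → #9365b0
65%: (109 + 94.9 = 203.9→204, 47 + 135.2 = 182.2→182, 148 + 69.55 = 217.55→218) → #ccb6da

#9365b0, #ccb6da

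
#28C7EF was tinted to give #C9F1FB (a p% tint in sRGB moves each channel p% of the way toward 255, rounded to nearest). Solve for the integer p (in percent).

75%

#28C7EF is rgb(40, 199, 239); #C9F1FB is rgb(201, 241, 251).
On the R channel (widest range): 201 ≈ 40 + (p/100)(255 − 40), so p ≈ 100×(201 − 40)/(255 − 40) = 16100/215 = 74.88.
p = 75 reproduces all three channels after rounding.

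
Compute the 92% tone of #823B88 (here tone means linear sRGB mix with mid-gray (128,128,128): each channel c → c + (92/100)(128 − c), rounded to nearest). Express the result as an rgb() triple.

rgb(128, 122, 129)

#823B88 is rgb(130, 59, 136).
Lerp each channel 92% toward 128:
  R: 130 + 0.92×(128−130) = 130 − 1.84 = 128.16 → 128
  G: 59 + 0.92×(128−59) = 59 + 63.48 = 122.48 → 122
  B: 136 − 7.36 = 128.64 → 129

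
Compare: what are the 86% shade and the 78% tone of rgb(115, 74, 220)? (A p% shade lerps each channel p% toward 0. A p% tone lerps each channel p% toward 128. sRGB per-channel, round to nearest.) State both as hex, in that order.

86% shade:
  R: 115 + 0.86×(0−115) = 115 − 98.9 = 16.1 → 16
  G: 74 − 63.64 = 10.36 → 10
  B: 220 − 189.2 = 30.8 → 31
  → #100A1F
78% tone:
  R: 115 + 10.14 = 125.14 → 125
  G: 74 + 0.78×(128−74) = 74 + 42.12 = 116.12 → 116
  B: 220 − 71.76 = 148.24 → 148
  → #7D7494

#100A1F, #7D7494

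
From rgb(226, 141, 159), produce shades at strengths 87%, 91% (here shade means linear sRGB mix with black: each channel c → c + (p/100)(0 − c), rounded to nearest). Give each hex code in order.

#1d1215, #140d0e

87%: (226 − 196.62 = 29.38→29, 141 − 122.67 = 18.33→18, 159 − 138.33 = 20.67→21) → #1d1215
91%: (226 − 205.66 = 20.34→20, 141 − 128.31 = 12.69→13, 159 − 144.69 = 14.31→14) → #140d0e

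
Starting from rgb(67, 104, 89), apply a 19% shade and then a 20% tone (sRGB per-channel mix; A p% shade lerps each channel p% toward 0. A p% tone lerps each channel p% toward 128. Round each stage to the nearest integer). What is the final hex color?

Per channel, c → c + 0.19(0 − c):
  R: 67 + 0.19×(0−67) = 67 − 12.73 = 54.27 → 54
  G: 104 − 19.76 = 84.24 → 84
  B: 89 + 0.19×(0−89) = 89 − 16.91 = 72.09 → 72
After the shade: rgb(54, 84, 72) = #365448.
A 20% tone moves each channel 20% toward 128:
  R: 54 + 0.2×(128−54) = 54 + 14.8 = 68.8 → 69
  G: 84 + 8.8 = 92.8 → 93
  B: 72 + 0.2×(128−72) = 72 + 11.2 = 83.2 → 83
rgb(69, 93, 83) = #455D53.

#455D53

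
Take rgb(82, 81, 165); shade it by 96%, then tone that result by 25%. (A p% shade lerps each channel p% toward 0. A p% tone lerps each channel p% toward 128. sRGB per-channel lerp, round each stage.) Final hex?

#222225

Lerp each channel 96% toward 0:
  R: 82 + 0.96×(0−82) = 82 − 78.72 = 3.28 → 3
  G: 81 − 77.76 = 3.24 → 3
  B: 165 − 158.4 = 6.6 → 7
After the shade: rgb(3, 3, 7) = #030307.
Lerp each channel 25% toward 128:
  R: 3 + 0.25×(128−3) = 3 + 31.25 = 34.25 → 34
  G: 3 + 0.25×(128−3) = 3 + 31.25 = 34.25 → 34
  B: 7 + 0.25×(128−7) = 7 + 30.25 = 37.25 → 37
rgb(34, 34, 37) = #222225.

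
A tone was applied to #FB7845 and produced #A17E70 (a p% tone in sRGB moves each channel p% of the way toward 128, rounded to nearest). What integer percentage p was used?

#FB7845 is rgb(251, 120, 69); #A17E70 is rgb(161, 126, 112).
On the R channel (widest range): 161 ≈ 251 + (p/100)(128 − 251), so p ≈ 100×(161 − 251)/(128 − 251) = -9000/-123 = 73.17.
p = 73 reproduces all three channels after rounding.

73%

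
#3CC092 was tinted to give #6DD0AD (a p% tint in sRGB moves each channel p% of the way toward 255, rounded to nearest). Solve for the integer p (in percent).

#3CC092 is rgb(60, 192, 146); #6DD0AD is rgb(109, 208, 173).
On the R channel (widest range): 109 ≈ 60 + (p/100)(255 − 60), so p ≈ 100×(109 − 60)/(255 − 60) = 4900/195 = 25.13.
p = 25 reproduces all three channels after rounding.

25%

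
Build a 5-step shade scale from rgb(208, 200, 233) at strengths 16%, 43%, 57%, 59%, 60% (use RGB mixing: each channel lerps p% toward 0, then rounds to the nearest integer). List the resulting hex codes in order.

16%: (208 − 33.28 = 174.72→175, 200 − 32 = 168→168, 233 − 37.28 = 195.72→196) → #afa8c4
43%: (208 − 89.44 = 118.56→119, 200 − 86 = 114→114, 233 − 100.19 = 132.81→133) → #777285
57%: (208 − 118.56 = 89.44→89, 200 − 114 = 86→86, 233 − 132.81 = 100.19→100) → #595664
59%: (208 − 122.72 = 85.28→85, 200 − 118 = 82→82, 233 − 137.47 = 95.53→96) → #555260
60%: (208 − 124.8 = 83.2→83, 200 − 120 = 80→80, 233 − 139.8 = 93.2→93) → #53505d

#afa8c4, #777285, #595664, #555260, #53505d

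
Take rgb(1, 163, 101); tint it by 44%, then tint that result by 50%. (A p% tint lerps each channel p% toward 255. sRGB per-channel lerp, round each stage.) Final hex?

#B8E5D4

Per channel, c → c + 0.44(255 − c):
  R: 1 + 0.44×(255−1) = 1 + 111.76 = 112.76 → 113
  G: 163 + 0.44×(255−163) = 163 + 40.48 = 203.48 → 203
  B: 101 + 0.44×(255−101) = 101 + 67.76 = 168.76 → 169
After the tint: rgb(113, 203, 169) = #71CBA9.
Per channel, c → c + 0.5(255 − c):
  R: 113 + 71 = 184 → 184
  G: 203 + 26 = 229 → 229
  B: 169 + 43 = 212 → 212
rgb(184, 229, 212) = #B8E5D4.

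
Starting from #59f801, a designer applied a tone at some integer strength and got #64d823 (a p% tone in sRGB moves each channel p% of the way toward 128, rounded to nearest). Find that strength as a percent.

27%

#59f801 is rgb(89, 248, 1); #64d823 is rgb(100, 216, 35).
On the B channel (widest range): 35 ≈ 1 + (p/100)(128 − 1), so p ≈ 100×(35 − 1)/(128 − 1) = 3400/127 = 26.77.
p = 27 reproduces all three channels after rounding.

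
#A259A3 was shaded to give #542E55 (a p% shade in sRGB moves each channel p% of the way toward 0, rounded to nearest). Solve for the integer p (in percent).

#A259A3 is rgb(162, 89, 163); #542E55 is rgb(84, 46, 85).
On the B channel (widest range): 85 ≈ 163 + (p/100)(0 − 163), so p ≈ 100×(85 − 163)/(0 − 163) = -7800/-163 = 47.85.
p = 48 reproduces all three channels after rounding.

48%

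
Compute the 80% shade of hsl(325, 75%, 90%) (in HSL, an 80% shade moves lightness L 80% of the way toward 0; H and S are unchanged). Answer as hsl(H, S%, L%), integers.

L moves 80% from 90 toward 0: 90 − 72 = 18 → 18.
H and S are unchanged.

hsl(325, 75%, 18%)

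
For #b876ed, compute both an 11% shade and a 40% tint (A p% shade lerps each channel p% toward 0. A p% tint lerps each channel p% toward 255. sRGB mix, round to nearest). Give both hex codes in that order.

#a469d3, #d4adf4

#b876ed is rgb(184, 118, 237).
11% shade:
  R: 184 + 0.11×(0−184) = 184 − 20.24 = 163.76 → 164
  G: 118 + 0.11×(0−118) = 118 − 12.98 = 105.02 → 105
  B: 237 + 0.11×(0−237) = 237 − 26.07 = 210.93 → 211
  → #a469d3
40% tint:
  R: 184 + 28.4 = 212.4 → 212
  G: 118 + 54.8 = 172.8 → 173
  B: 237 + 0.4×(255−237) = 237 + 7.2 = 244.2 → 244
  → #d4adf4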